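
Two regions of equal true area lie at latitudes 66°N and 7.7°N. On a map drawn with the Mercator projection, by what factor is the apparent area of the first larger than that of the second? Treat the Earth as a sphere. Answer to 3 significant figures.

5.94

On Mercator, area is exaggerated by sec²φ = 1/cos²φ.
At 66°: sec²(66°) = 1/0.4067² = 6.045.
At 7.7°: sec²(7.7°) = 1/0.9910² = 1.018.
Ratio = 6.045/1.018 = cos²(7.7°)/cos²(66°) ≈ 5.94.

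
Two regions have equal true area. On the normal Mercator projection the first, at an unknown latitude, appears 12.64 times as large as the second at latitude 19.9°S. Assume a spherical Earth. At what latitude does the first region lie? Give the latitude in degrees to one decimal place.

On Mercator, (apparent₁)/(apparent₂) = sec²φ₁ / sec²φ₂ when true areas are equal.
cos²φ₂ / cos²φ₁ = 12.64  ⇒  cos φ₁ = cos 19.9° / √12.64 = 0.9403/3.555 = 0.2645.
φ₁ = arccos(0.2645) ≈ 74.7°.

74.7°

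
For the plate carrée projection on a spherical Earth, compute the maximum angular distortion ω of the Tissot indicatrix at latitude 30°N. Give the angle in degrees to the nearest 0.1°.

8.2°

In the plate carrée (x = Rλ, y = Rφ), meridians are true-scale (h = 1) and parallels are stretched by k = sec φ.
At 30°: h = 1.000, k = 1.155; principal scales a = 1.155, b = 1.000.
sin(ω/2) = (a − b)/(a + b) = 0.1547/2.155 = 0.07180, so ω = 2 arcsin(0.07180) ≈ 8.2°.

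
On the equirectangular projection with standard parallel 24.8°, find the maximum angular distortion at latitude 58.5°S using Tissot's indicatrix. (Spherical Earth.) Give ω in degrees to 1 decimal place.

31.3°

With standard parallel φ₀ = 24.8°, the equirectangular projection gives x = Rλ cos φ₀, y = Rφ, so h = 1 and k = cos 24.8° / cos φ.
At 58.5°: h = 1.000, k = 1.737; principal scales a = 1.737, b = 1.000.
sin(ω/2) = (a − b)/(a + b) = 0.7374/2.737 = 0.2694, so ω = 2 arcsin(0.2694) ≈ 31.3°.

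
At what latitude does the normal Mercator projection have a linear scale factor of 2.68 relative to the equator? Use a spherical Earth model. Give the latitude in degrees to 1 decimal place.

68.1°

Mercator scale is k = sec φ = 1/cos φ.
1/cos φ = 2.68  ⇒  cos φ = 0.3731  ⇒  φ = arccos(0.3731) ≈ 68.1°.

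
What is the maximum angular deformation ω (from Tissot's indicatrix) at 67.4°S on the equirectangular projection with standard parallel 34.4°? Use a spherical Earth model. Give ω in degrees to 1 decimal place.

42.8°

With standard parallel φ₀ = 34.4°, the equirectangular projection gives x = Rλ cos φ₀, y = Rφ, so h = 1 and k = cos 34.4° / cos φ.
At 67.4°: h = 1.000, k = 2.147; principal scales a = 2.147, b = 1.000.
sin(ω/2) = (a − b)/(a + b) = 1.147/3.147 = 0.3645, so ω = 2 arcsin(0.3645) ≈ 42.8°.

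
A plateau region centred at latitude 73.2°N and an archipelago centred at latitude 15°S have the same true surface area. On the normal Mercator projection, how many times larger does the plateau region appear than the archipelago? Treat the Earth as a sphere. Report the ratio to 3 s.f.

11.2

Mercator areal scale is sec²φ.
At 73.2°: sec²(73.2°) = 1/0.2890² = 11.97.
At 15°: sec²(15°) = 1/0.9659² = 1.072.
Ratio = 11.97/1.072 = cos²(15°)/cos²(73.2°) ≈ 11.2.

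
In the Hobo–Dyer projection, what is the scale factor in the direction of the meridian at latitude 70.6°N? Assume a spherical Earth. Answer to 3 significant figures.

0.419

The Hobo–Dyer projection is cylindrical equal-area with φ₀ = 37.5°. A cylindrical equal-area projection with standard parallel φ₀ has meridian scale h = cos φ / cos φ₀ and parallel scale k = cos φ₀ / cos φ (so areas are preserved, h·k = 1).
h = cos 70.6° / cos 37.5° = 0.3322/0.7934 = 0.4187.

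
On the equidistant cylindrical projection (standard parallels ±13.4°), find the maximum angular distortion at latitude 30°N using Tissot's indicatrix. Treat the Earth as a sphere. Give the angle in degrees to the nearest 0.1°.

In the equirectangular projection with standard parallel φ₀ = 13.4° (x = Rλ cos φ₀, y = Rφ), meridians are true-scale (h = 1) and the parallel scale is k = cos φ₀ / cos φ.
At 30°: h = 1.000, k = 1.123; principal scales a = 1.123, b = 1.000.
sin(ω/2) = (a − b)/(a + b) = 0.1233/2.123 = 0.05805, so ω = 2 arcsin(0.05805) ≈ 6.7°.

6.7°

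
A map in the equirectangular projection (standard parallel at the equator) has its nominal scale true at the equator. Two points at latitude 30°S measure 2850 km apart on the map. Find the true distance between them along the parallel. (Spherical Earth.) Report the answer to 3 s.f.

In the plate carrée (x = Rλ, y = Rφ), meridians are true-scale (h = 1) and parallels are stretched by k = sec φ.
Along the parallel at 30°, map distances are exaggerated by k = sec 30° = 1.155.
True distance = 2850 / 1.155 = 2850 × cos 30° ≈ 2470 km.

2470 km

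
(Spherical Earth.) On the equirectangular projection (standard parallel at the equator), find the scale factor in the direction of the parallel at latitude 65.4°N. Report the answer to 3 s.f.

Plate carrée maps x = Rλ, y = Rφ. The meridian scale is h = 1 and the parallel scale is k = 1/cos φ = sec φ.
k = 1/cos 65.4° = 1/0.4163 = 2.402.

2.40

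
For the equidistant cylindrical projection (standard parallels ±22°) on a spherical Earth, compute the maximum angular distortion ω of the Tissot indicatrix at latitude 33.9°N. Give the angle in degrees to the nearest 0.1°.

In the equirectangular projection with standard parallel φ₀ = 22° (x = Rλ cos φ₀, y = Rφ), meridians are true-scale (h = 1) and the parallel scale is k = cos φ₀ / cos φ.
At 33.9°: h = 1.000, k = 1.117; principal scales a = 1.117, b = 1.000.
sin(ω/2) = (a − b)/(a + b) = 0.1171/2.117 = 0.05530, so ω = 2 arcsin(0.05530) ≈ 6.3°.

6.3°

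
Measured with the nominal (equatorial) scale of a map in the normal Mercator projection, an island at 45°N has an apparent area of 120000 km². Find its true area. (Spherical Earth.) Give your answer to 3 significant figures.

For Mercator, h = k = sec φ (a conformal cylindrical projection has a single point scale, 1/cos φ).
Areal scale = k² = sec²φ = 1/cos²(45°) = 1/0.7071² = 2.000.
True area = apparent / (areal scale) = 120000 / 2.000 ≈ 60000 km².

60000 km²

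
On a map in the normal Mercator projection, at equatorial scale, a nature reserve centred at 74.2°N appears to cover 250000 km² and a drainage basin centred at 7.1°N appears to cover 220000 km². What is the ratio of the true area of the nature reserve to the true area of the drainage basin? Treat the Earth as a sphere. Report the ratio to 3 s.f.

0.0856

Since Mercator area scale is 1/cos²φ, the true area equals the apparent area multiplied by cos²φ.
True area of nature reserve: 250000 × cos²(74.2°) = 250000 × 0.07414 = 18530 km².
True area of drainage basin: 220000 × cos²(7.1°) = 220000 × 0.9847 = 216600 km².
Ratio = 18530 / 216600 ≈ 0.0856.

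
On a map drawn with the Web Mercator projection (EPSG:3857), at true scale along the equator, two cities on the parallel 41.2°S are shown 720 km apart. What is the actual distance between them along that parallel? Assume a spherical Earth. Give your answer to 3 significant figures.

542 km

The Mercator projection is conformal; its linear scale factor is the same in every direction and equals sec φ = 1/cos φ.
Along the parallel at 41.2°, map distances are exaggerated by k = sec 41.2° = 1.329.
True distance = 720 / 1.329 = 720 × cos 41.2° ≈ 542 km.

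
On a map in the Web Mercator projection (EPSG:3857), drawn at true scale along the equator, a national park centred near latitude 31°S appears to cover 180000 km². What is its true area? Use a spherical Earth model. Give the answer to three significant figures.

132000 km²

The Mercator projection is conformal; its linear scale factor is the same in every direction and equals sec φ = 1/cos φ.
Areal scale = k² = sec²φ = 1/cos²(31°) = 1/0.8572² = 1.361.
True area = apparent / (areal scale) = 180000 / 1.361 ≈ 132000 km².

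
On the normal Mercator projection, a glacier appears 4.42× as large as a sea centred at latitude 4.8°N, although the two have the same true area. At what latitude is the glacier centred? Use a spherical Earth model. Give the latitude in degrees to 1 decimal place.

61.7°

On Mercator, (apparent₁)/(apparent₂) = sec²φ₁ / sec²φ₂ when true areas are equal.
cos²φ₂ / cos²φ₁ = 4.42  ⇒  cos φ₁ = cos 4.8° / √4.42 = 0.9965/2.102 = 0.4740.
φ₁ = arccos(0.4740) ≈ 61.7°.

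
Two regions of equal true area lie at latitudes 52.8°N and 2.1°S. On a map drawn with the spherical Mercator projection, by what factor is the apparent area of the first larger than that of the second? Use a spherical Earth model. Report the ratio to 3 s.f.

Mercator areal scale is sec²φ.
At 52.8°: sec²(52.8°) = 1/0.6046² = 2.736.
At 2.1°: sec²(2.1°) = 1/0.9993² = 1.001.
Ratio = 2.736/1.001 = cos²(2.1°)/cos²(52.8°) ≈ 2.73.

2.73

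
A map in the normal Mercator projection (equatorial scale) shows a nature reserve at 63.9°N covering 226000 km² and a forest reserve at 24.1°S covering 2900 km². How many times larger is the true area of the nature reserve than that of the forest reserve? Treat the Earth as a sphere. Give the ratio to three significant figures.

18.1

Since Mercator area scale is 1/cos²φ, the true area equals the apparent area multiplied by cos²φ.
True area of nature reserve: 226000 × cos²(63.9°) = 226000 × 0.1935 = 43740 km².
True area of forest reserve: 2900 × cos²(24.1°) = 2900 × 0.8333 = 2416 km².
Ratio = 43740 / 2416 ≈ 18.1.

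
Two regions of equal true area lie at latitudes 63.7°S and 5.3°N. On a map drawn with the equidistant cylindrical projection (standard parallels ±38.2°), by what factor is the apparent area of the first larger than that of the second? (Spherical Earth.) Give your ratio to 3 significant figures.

In the equirectangular projection with standard parallel φ₀ = 38.2° (x = Rλ cos φ₀, y = Rφ), meridians are true-scale (h = 1) and the parallel scale is k = cos φ₀ / cos φ.
Areal scale at 63.7°: h·k = 1.000 × 1.774 = 1.774.
Areal scale at 5.3°: h·k = 1.000 × 0.7892 = 0.7892.
Ratio = 1.774/0.7892 ≈ 2.25.

2.25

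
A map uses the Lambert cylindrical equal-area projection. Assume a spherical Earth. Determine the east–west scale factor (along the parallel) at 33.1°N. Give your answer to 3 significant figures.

The Lambert cylindrical equal-area projection is the cylindrical equal-area projection with its standard parallel at the equator (φ₀ = 0). Cylindrical equal-area (φ₀ = 0°): h = cos φ / cos 0° along meridians, k = cos 0° / cos φ along parallels; h·k = 1.
k = cos 0° / cos 33.1° = 1.000/0.8377 = 1.194.

1.19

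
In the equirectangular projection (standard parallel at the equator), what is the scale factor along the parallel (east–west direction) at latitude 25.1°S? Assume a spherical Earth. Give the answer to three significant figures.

1.10

For the equirectangular projection with φ₀ = 0 (plate carrée), h = 1 along meridians and k = sec φ along parallels.
k = 1/cos 25.1° = 1/0.9056 = 1.104.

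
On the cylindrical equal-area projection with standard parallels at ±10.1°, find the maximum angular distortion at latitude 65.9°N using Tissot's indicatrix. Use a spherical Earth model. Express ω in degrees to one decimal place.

For cylindrical equal-area with standard parallel φ₀, h = cos φ / cos φ₀ and k = cos φ₀ / cos φ, so h·k = 1.
At 65.9°: h = 0.4148, k = 2.411; principal scales a = 2.411, b = 0.4148.
sin(ω/2) = (a − b)/(a + b) = 1.996/2.826 = 0.7064, so ω = 2 arcsin(0.7064) ≈ 89.9°.

89.9°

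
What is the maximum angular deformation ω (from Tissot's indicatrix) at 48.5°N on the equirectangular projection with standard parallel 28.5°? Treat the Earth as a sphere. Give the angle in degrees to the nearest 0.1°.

In the equirectangular projection with standard parallel φ₀ = 28.5° (x = Rλ cos φ₀, y = Rφ), meridians are true-scale (h = 1) and the parallel scale is k = cos φ₀ / cos φ.
At 48.5°: h = 1.000, k = 1.326; principal scales a = 1.326, b = 1.000.
sin(ω/2) = (a − b)/(a + b) = 0.3263/2.326 = 0.1403, so ω = 2 arcsin(0.1403) ≈ 16.1°.

16.1°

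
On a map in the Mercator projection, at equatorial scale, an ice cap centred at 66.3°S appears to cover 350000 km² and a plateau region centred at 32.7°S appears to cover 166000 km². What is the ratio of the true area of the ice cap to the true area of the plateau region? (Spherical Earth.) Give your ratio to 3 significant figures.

Since Mercator area scale is 1/cos²φ, the true area equals the apparent area multiplied by cos²φ.
True area of ice cap: 350000 × cos²(66.3°) = 350000 × 0.1616 = 56550 km².
True area of plateau region: 166000 × cos²(32.7°) = 166000 × 0.7081 = 117600 km².
Ratio = 56550 / 117600 ≈ 0.481.

0.481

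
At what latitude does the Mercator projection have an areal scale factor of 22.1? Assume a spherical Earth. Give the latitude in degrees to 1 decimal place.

77.7°

Mercator areal scale is sec²φ.
sec²φ = 22.1  ⇒  cos²φ = 0.04525  ⇒  cos φ = 0.2127.
φ = arccos(0.2127) ≈ 77.7°.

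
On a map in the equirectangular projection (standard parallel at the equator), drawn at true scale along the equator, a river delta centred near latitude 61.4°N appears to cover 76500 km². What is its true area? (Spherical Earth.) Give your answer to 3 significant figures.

36600 km²

For the equirectangular projection with φ₀ = 0 (plate carrée), h = 1 along meridians and k = sec φ along parallels.
Areal scale = h·k = 1 × sec φ; at 61.4°, h = 1.000, k = 2.089, so h·k = 2.089.
True area = apparent / (areal scale) = 76500 / 2.089 ≈ 36600 km².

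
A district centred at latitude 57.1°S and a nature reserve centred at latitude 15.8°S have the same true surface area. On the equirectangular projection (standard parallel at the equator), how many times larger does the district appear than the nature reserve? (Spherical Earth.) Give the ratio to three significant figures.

In the plate carrée (x = Rλ, y = Rφ), meridians are true-scale (h = 1) and parallels are stretched by k = sec φ.
Areal scale at 57.1°: h·k = 1.000 × 1.841 = 1.841.
Areal scale at 15.8°: h·k = 1.000 × 1.039 = 1.039.
Ratio = 1.841/1.039 ≈ 1.77.

1.77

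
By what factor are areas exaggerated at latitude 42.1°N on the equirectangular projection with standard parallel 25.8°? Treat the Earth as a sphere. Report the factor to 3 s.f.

1.21

With standard parallel φ₀ = 25.8°, the equirectangular projection gives x = Rλ cos φ₀, y = Rφ, so h = 1 and k = cos 25.8° / cos φ.
Areal scale = h·k = 1 × cos φ₀ / cos φ; at 42.1°, h = 1.000, k = 1.213, so h·k = 1.213.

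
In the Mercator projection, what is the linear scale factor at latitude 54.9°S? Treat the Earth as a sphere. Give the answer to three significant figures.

1.74

The Mercator projection is conformal; its linear scale factor is the same in every direction and equals sec φ = 1/cos φ.
k = 1/cos 54.9° = 1/0.5750 = 1.739.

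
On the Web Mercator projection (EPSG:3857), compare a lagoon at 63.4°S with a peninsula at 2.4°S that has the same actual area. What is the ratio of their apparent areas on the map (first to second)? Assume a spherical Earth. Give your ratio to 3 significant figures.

Mercator areal scale is sec²φ.
At 63.4°: sec²(63.4°) = 1/0.4478² = 4.988.
At 2.4°: sec²(2.4°) = 1/0.9991² = 1.002.
Ratio = 4.988/1.002 = cos²(2.4°)/cos²(63.4°) ≈ 4.98.

4.98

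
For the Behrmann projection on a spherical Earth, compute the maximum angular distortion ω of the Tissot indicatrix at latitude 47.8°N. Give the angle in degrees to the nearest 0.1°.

Behrmann is a cylindrical equal-area projection with standard parallels at ±30°. A cylindrical equal-area projection with standard parallel φ₀ has meridian scale h = cos φ / cos φ₀ and parallel scale k = cos φ₀ / cos φ (so areas are preserved, h·k = 1).
At 47.8°: h = 0.7756, k = 1.289; principal scales a = 1.289, b = 0.7756.
sin(ω/2) = (a − b)/(a + b) = 0.5136/2.065 = 0.2487, so ω = 2 arcsin(0.2487) ≈ 28.8°.

28.8°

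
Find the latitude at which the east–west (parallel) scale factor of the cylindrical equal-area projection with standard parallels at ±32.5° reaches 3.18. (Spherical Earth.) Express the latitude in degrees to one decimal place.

74.6°

A cylindrical equal-area projection with standard parallel φ₀ has meridian scale h = cos φ / cos φ₀ and parallel scale k = cos φ₀ / cos φ (so areas are preserved, h·k = 1).
k = cos φ₀ / cos φ = 3.18  ⇒  cos φ = cos 32.5° / 3.18 = 0.2652.
φ = arccos(0.2652) ≈ 74.6°.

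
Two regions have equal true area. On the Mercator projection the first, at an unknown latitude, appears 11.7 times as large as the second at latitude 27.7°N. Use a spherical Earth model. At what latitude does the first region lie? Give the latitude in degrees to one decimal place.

For equal true areas on Mercator, apparent areas scale as sec²φ, so the ratio is cos²φ₂ / cos²φ₁.
cos²φ₂ / cos²φ₁ = 11.7  ⇒  cos φ₁ = cos 27.7° / √11.7 = 0.8854/3.421 = 0.2588.
φ₁ = arccos(0.2588) ≈ 75.0°.

75.0°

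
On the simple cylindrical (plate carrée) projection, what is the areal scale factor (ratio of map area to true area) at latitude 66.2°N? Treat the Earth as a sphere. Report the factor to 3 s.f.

2.48

For the equirectangular projection with φ₀ = 0 (plate carrée), h = 1 along meridians and k = sec φ along parallels.
Areal scale = h·k = 1 × sec φ; at 66.2°, h = 1.000, k = 2.478, so h·k = 2.478.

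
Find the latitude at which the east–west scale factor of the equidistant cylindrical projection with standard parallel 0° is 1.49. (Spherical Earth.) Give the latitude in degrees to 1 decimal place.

47.8°

Plate carrée: h = 1, k = sec φ along parallels.
sec φ = 1.49  ⇒  cos φ = 0.6711  ⇒  φ ≈ 47.8°.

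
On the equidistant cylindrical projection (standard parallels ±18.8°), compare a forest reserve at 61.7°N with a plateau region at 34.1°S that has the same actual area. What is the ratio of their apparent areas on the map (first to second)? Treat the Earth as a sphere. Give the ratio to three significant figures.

With standard parallel φ₀ = 18.8°, the equirectangular projection gives x = Rλ cos φ₀, y = Rφ, so h = 1 and k = cos 18.8° / cos φ.
Areal scale at 61.7°: h·k = 1.000 × 1.997 = 1.997.
Areal scale at 34.1°: h·k = 1.000 × 1.143 = 1.143.
Ratio = 1.997/1.143 ≈ 1.75.

1.75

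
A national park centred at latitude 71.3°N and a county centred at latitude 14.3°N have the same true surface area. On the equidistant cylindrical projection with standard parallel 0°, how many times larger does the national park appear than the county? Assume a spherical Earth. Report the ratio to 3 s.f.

3.02

Plate carrée maps x = Rλ, y = Rφ. The meridian scale is h = 1 and the parallel scale is k = 1/cos φ = sec φ.
Areal scale at 71.3°: h·k = 1.000 × 3.119 = 3.119.
Areal scale at 14.3°: h·k = 1.000 × 1.032 = 1.032.
Ratio = 3.119/1.032 ≈ 3.02.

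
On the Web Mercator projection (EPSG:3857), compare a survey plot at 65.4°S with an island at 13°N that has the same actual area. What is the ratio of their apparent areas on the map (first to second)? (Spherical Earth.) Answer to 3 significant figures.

Mercator is conformal with k = sec φ, so areal scale = k² = sec²φ.
At 65.4°: sec²(65.4°) = 1/0.4163² = 5.771.
At 13°: sec²(13°) = 1/0.9744² = 1.053.
Ratio = 5.771/1.053 = cos²(13°)/cos²(65.4°) ≈ 5.48.

5.48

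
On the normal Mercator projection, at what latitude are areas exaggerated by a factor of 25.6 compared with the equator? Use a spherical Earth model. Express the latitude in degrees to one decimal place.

78.6°

Mercator areal scale is sec²φ.
sec²φ = 25.6  ⇒  cos²φ = 0.03906  ⇒  cos φ = 0.1976.
φ = arccos(0.1976) ≈ 78.6°.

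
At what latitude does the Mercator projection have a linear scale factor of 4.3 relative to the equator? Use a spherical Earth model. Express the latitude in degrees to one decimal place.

Mercator scale is k = sec φ = 1/cos φ.
1/cos φ = 4.3  ⇒  cos φ = 0.2326  ⇒  φ = arccos(0.2326) ≈ 76.6°.

76.6°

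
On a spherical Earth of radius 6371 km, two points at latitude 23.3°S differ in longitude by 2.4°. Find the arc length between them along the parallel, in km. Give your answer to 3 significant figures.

Arc length along a parallel = R cos φ · Δλ (with Δλ in radians).
= 6371 × cos 23.3° × (2.4° × π/180) = 6371 × 0.9184 × 0.04189 ≈ 245 km.

245 km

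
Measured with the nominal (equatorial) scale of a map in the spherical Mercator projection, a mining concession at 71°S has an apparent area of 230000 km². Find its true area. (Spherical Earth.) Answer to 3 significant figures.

For Mercator, h = k = sec φ (a conformal cylindrical projection has a single point scale, 1/cos φ).
Areal scale = k² = sec²φ = 1/cos²(71°) = 1/0.3256² = 9.434.
True area = apparent / (areal scale) = 230000 / 9.434 ≈ 24400 km².

24400 km²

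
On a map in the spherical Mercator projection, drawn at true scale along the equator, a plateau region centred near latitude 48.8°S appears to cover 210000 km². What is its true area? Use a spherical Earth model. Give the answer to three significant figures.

For Mercator, h = k = sec φ (a conformal cylindrical projection has a single point scale, 1/cos φ).
Areal scale = k² = sec²φ = 1/cos²(48.8°) = 1/0.6587² = 2.305.
True area = apparent / (areal scale) = 210000 / 2.305 ≈ 91100 km².

91100 km²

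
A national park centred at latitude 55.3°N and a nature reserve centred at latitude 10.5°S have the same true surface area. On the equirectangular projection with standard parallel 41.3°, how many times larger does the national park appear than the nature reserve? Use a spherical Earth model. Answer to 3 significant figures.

With standard parallel φ₀ = 41.3°, the equirectangular projection gives x = Rλ cos φ₀, y = Rφ, so h = 1 and k = cos 41.3° / cos φ.
Areal scale at 55.3°: h·k = 1.000 × 1.320 = 1.320.
Areal scale at 10.5°: h·k = 1.000 × 0.7641 = 0.7641.
Ratio = 1.320/0.7641 ≈ 1.73.

1.73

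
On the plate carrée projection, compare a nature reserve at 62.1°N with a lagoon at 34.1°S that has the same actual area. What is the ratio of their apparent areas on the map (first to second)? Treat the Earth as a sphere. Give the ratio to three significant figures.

1.77

Plate carrée maps x = Rλ, y = Rφ. The meridian scale is h = 1 and the parallel scale is k = 1/cos φ = sec φ.
Areal scale at 62.1°: h·k = 1.000 × 2.137 = 2.137.
Areal scale at 34.1°: h·k = 1.000 × 1.208 = 1.208.
Ratio = 2.137/1.208 ≈ 1.77.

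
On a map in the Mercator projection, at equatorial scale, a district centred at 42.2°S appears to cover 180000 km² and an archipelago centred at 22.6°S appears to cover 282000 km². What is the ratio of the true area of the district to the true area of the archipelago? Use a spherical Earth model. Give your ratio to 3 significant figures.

0.411

Mercator's areal exaggeration is sec²φ; hence true area = (apparent area) · cos²φ.
True area of district: 180000 × cos²(42.2°) = 180000 × 0.5488 = 98780 km².
True area of archipelago: 282000 × cos²(22.6°) = 282000 × 0.8523 = 240400 km².
Ratio = 98780 / 240400 ≈ 0.411.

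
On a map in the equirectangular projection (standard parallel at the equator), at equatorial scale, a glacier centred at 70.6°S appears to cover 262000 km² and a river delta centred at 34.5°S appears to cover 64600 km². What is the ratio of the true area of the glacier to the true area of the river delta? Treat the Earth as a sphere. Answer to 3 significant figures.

1.63

On the plate carrée, areal scale = h·k = 1 × sec φ, so true area = apparent × cos φ.
True area of glacier: 262000 × cos(70.6°) = 262000 × 0.3322 = 87030 km².
True area of river delta: 64600 × cos(34.5°) = 64600 × 0.8241 = 53240 km².
Ratio = 87030 / 53240 ≈ 1.63.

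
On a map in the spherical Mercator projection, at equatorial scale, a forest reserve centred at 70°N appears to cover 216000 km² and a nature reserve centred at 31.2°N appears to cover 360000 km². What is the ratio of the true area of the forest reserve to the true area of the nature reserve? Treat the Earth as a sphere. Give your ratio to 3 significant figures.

Mercator's areal exaggeration is sec²φ; hence true area = (apparent area) · cos²φ.
True area of forest reserve: 216000 × cos²(70°) = 216000 × 0.1170 = 25270 km².
True area of nature reserve: 360000 × cos²(31.2°) = 360000 × 0.7316 = 263400 km².
Ratio = 25270 / 263400 ≈ 0.0959.

0.0959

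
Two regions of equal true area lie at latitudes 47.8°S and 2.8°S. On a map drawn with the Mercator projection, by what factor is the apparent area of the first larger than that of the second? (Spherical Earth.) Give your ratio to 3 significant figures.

Mercator is conformal with k = sec φ, so areal scale = k² = sec²φ.
At 47.8°: sec²(47.8°) = 1/0.6717² = 2.216.
At 2.8°: sec²(2.8°) = 1/0.9988² = 1.002.
Ratio = 2.216/1.002 = cos²(2.8°)/cos²(47.8°) ≈ 2.21.

2.21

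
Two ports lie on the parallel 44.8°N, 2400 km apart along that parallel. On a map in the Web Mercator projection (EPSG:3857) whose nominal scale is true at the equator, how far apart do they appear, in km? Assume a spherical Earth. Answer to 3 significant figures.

For Mercator, h = k = sec φ (a conformal cylindrical projection has a single point scale, 1/cos φ).
Along the parallel, k = sec 44.8° = 1/0.7096 = 1.409.
Map distance = 2400 × 1.409 ≈ 3380 km.

3380 km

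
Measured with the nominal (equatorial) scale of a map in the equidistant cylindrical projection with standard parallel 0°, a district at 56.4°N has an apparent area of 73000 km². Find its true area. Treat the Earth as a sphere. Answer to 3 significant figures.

40400 km²

In the plate carrée (x = Rλ, y = Rφ), meridians are true-scale (h = 1) and parallels are stretched by k = sec φ.
Areal scale = h·k = 1 × sec φ; at 56.4°, h = 1.000, k = 1.807, so h·k = 1.807.
True area = apparent / (areal scale) = 73000 / 1.807 ≈ 40400 km².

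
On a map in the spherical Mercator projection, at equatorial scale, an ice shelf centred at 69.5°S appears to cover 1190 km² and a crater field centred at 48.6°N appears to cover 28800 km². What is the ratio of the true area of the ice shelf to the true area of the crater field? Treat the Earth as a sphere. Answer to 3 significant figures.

Since Mercator area scale is 1/cos²φ, the true area equals the apparent area multiplied by cos²φ.
True area of ice shelf: 1190 × cos²(69.5°) = 1190 × 0.1226 = 145.9 km².
True area of crater field: 28800 × cos²(48.6°) = 28800 × 0.4373 = 12600 km².
Ratio = 145.9 / 12600 ≈ 0.0116.

0.0116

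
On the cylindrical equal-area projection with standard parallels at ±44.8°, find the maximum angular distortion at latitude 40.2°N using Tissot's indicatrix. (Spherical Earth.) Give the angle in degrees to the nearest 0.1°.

A cylindrical equal-area projection with standard parallel φ₀ has meridian scale h = cos φ / cos φ₀ and parallel scale k = cos φ₀ / cos φ (so areas are preserved, h·k = 1).
At 40.2°: h = 1.076, k = 0.9290; principal scales a = 1.076, b = 0.9290.
sin(ω/2) = (a − b)/(a + b) = 0.1474/2.005 = 0.07351, so ω = 2 arcsin(0.07351) ≈ 8.4°.

8.4°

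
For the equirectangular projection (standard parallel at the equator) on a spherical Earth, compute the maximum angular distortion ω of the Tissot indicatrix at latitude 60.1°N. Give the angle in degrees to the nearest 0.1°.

39.1°

For the equirectangular projection with φ₀ = 0 (plate carrée), h = 1 along meridians and k = sec φ along parallels.
At 60.1°: h = 1.000, k = 2.006; principal scales a = 2.006, b = 1.000.
sin(ω/2) = (a − b)/(a + b) = 1.006/3.006 = 0.3347, so ω = 2 arcsin(0.3347) ≈ 39.1°.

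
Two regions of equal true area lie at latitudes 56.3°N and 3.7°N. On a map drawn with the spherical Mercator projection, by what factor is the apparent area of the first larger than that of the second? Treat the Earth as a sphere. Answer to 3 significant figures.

3.23

Mercator is conformal with k = sec φ, so areal scale = k² = sec²φ.
At 56.3°: sec²(56.3°) = 1/0.5548² = 3.248.
At 3.7°: sec²(3.7°) = 1/0.9979² = 1.004.
Ratio = 3.248/1.004 = cos²(3.7°)/cos²(56.3°) ≈ 3.23.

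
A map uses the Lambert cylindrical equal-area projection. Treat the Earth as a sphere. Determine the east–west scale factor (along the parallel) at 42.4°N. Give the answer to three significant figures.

1.35

The Lambert cylindrical equal-area projection is the cylindrical equal-area projection with its standard parallel at the equator (φ₀ = 0). For cylindrical equal-area with standard parallel φ₀, h = cos φ / cos φ₀ and k = cos φ₀ / cos φ, so h·k = 1.
k = cos 0° / cos 42.4° = 1.000/0.7385 = 1.354.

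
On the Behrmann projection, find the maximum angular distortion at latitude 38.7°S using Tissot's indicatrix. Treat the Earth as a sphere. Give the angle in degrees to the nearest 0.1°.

11.9°

The Behrmann projection is cylindrical equal-area with φ₀ = 30°. For cylindrical equal-area with standard parallel φ₀, h = cos φ / cos φ₀ and k = cos φ₀ / cos φ, so h·k = 1.
At 38.7°: h = 0.9012, k = 1.110; principal scales a = 1.110, b = 0.9012.
sin(ω/2) = (a − b)/(a + b) = 0.2085/2.011 = 0.1037, so ω = 2 arcsin(0.1037) ≈ 11.9°.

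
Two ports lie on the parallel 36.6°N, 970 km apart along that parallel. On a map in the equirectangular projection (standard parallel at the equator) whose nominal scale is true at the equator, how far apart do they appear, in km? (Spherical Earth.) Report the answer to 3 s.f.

1210 km

Plate carrée maps x = Rλ, y = Rφ. The meridian scale is h = 1 and the parallel scale is k = 1/cos φ = sec φ.
Along the parallel, k = sec 36.6° = 1/0.8028 = 1.246.
Map distance = 970 × 1.246 ≈ 1210 km.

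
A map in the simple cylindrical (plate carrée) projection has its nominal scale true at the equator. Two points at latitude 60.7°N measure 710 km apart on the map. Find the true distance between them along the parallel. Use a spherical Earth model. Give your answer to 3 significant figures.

347 km

In the plate carrée (x = Rλ, y = Rφ), meridians are true-scale (h = 1) and parallels are stretched by k = sec φ.
Along the parallel at 60.7°, map distances are exaggerated by k = sec 60.7° = 2.043.
True distance = 710 / 2.043 = 710 × cos 60.7° ≈ 347 km.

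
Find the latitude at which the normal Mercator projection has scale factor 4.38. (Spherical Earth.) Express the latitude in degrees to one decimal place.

Mercator scale is k = sec φ = 1/cos φ.
1/cos φ = 4.38  ⇒  cos φ = 0.2283  ⇒  φ = arccos(0.2283) ≈ 76.8°.

76.8°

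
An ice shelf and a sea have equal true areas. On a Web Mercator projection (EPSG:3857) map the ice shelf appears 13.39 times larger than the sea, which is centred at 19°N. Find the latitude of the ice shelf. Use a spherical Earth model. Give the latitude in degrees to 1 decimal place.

75.0°

On Mercator, (apparent₁)/(apparent₂) = sec²φ₁ / sec²φ₂ when true areas are equal.
cos²φ₂ / cos²φ₁ = 13.39  ⇒  cos φ₁ = cos 19° / √13.39 = 0.9455/3.659 = 0.2584.
φ₁ = arccos(0.2584) ≈ 75.0°.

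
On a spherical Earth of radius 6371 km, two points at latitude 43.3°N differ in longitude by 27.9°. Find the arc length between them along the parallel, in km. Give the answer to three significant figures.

Arc length along a parallel = R cos φ · Δλ (with Δλ in radians).
= 6371 × cos 43.3° × (27.9° × π/180) = 6371 × 0.7278 × 0.4869 ≈ 2260 km.

2260 km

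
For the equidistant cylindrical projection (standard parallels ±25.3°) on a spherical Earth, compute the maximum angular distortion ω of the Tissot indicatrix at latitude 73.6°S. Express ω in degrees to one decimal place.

In the equirectangular projection with standard parallel φ₀ = 25.3° (x = Rλ cos φ₀, y = Rφ), meridians are true-scale (h = 1) and the parallel scale is k = cos φ₀ / cos φ.
At 73.6°: h = 1.000, k = 3.202; principal scales a = 3.202, b = 1.000.
sin(ω/2) = (a − b)/(a + b) = 2.202/4.202 = 0.5240, so ω = 2 arcsin(0.5240) ≈ 63.2°.

63.2°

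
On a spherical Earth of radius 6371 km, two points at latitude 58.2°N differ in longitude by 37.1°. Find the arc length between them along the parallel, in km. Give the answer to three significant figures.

Arc length along a parallel = R cos φ · Δλ (with Δλ in radians).
= 6371 × cos 58.2° × (37.1° × π/180) = 6371 × 0.5270 × 0.6475 ≈ 2170 km.

2170 km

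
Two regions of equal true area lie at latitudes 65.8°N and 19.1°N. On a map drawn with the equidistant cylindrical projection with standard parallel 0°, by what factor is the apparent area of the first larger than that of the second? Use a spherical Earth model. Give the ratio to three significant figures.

In the plate carrée (x = Rλ, y = Rφ), meridians are true-scale (h = 1) and parallels are stretched by k = sec φ.
Areal scale at 65.8°: h·k = 1.000 × 2.439 = 2.439.
Areal scale at 19.1°: h·k = 1.000 × 1.058 = 1.058.
Ratio = 2.439/1.058 ≈ 2.31.

2.31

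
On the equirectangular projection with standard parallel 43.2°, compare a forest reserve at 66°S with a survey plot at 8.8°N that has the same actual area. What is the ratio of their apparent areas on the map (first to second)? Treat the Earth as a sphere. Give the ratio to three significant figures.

The equidistant cylindrical projection with φ₀ = 43.2° has h = 1 (meridians true) and k = cos φ₀ / cos φ along parallels.
Areal scale at 66°: h·k = 1.000 × 1.792 = 1.792.
Areal scale at 8.8°: h·k = 1.000 × 0.7377 = 0.7377.
Ratio = 1.792/0.7377 ≈ 2.43.

2.43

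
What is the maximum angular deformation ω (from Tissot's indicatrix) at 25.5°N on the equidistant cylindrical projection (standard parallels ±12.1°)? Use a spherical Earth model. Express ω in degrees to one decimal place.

The equidistant cylindrical projection with φ₀ = 12.1° has h = 1 (meridians true) and k = cos φ₀ / cos φ along parallels.
At 25.5°: h = 1.000, k = 1.083; principal scales a = 1.083, b = 1.000.
sin(ω/2) = (a − b)/(a + b) = 0.08331/2.083 = 0.03999, so ω = 2 arcsin(0.03999) ≈ 4.6°.

4.6°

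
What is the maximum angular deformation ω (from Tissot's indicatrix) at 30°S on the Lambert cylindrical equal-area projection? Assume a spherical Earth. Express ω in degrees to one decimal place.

16.4°

The Lambert cylindrical equal-area projection is the cylindrical equal-area projection with its standard parallel at the equator (φ₀ = 0). Cylindrical equal-area (φ₀ = 0°): h = cos φ / cos 0° along meridians, k = cos 0° / cos φ along parallels; h·k = 1.
At 30°: h = 0.8660, k = 1.155; principal scales a = 1.155, b = 0.8660.
sin(ω/2) = (a − b)/(a + b) = 0.2887/2.021 = 0.1429, so ω = 2 arcsin(0.1429) ≈ 16.4°.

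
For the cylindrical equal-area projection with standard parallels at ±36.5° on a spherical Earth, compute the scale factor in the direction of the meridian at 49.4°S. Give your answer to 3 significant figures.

0.810

A cylindrical equal-area projection with standard parallel φ₀ has meridian scale h = cos φ / cos φ₀ and parallel scale k = cos φ₀ / cos φ (so areas are preserved, h·k = 1).
h = cos 49.4° / cos 36.5° = 0.6508/0.8039 = 0.8096.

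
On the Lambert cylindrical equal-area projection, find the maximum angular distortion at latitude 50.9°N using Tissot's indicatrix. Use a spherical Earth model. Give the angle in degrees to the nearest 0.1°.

51.0°

The Lambert cylindrical equal-area projection is the cylindrical equal-area projection with its standard parallel at the equator (φ₀ = 0). For cylindrical equal-area with standard parallel φ₀, h = cos φ / cos φ₀ and k = cos φ₀ / cos φ, so h·k = 1.
At 50.9°: h = 0.6307, k = 1.586; principal scales a = 1.586, b = 0.6307.
sin(ω/2) = (a − b)/(a + b) = 0.9549/2.216 = 0.4309, so ω = 2 arcsin(0.4309) ≈ 51.0°.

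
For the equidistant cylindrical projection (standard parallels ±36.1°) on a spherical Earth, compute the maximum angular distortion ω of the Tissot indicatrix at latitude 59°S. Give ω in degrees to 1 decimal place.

In the equirectangular projection with standard parallel φ₀ = 36.1° (x = Rλ cos φ₀, y = Rφ), meridians are true-scale (h = 1) and the parallel scale is k = cos φ₀ / cos φ.
At 59°: h = 1.000, k = 1.569; principal scales a = 1.569, b = 1.000.
sin(ω/2) = (a − b)/(a + b) = 0.5688/2.569 = 0.2214, so ω = 2 arcsin(0.2214) ≈ 25.6°.

25.6°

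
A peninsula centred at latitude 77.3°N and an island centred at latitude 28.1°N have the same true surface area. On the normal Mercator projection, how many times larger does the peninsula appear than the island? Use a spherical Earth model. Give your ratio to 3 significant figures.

16.1

Mercator is conformal with k = sec φ, so areal scale = k² = sec²φ.
At 77.3°: sec²(77.3°) = 1/0.2198² = 20.69.
At 28.1°: sec²(28.1°) = 1/0.8821² = 1.285.
Ratio = 20.69/1.285 = cos²(28.1°)/cos²(77.3°) ≈ 16.1.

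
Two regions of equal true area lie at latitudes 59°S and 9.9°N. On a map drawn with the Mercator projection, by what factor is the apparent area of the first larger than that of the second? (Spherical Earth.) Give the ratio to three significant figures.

3.66

On Mercator, area is exaggerated by sec²φ = 1/cos²φ.
At 59°: sec²(59°) = 1/0.5150² = 3.770.
At 9.9°: sec²(9.9°) = 1/0.9851² = 1.030.
Ratio = 3.770/1.030 = cos²(9.9°)/cos²(59°) ≈ 3.66.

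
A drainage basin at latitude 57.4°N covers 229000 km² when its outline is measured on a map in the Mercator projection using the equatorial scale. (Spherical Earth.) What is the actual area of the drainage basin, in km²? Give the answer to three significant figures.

Mercator is conformal, so the point scale is isotropic: h = k = sec φ = 1/cos φ.
Areal scale = k² = sec²φ = 1/cos²(57.4°) = 1/0.5388² = 3.445.
True area = apparent / (areal scale) = 229000 / 3.445 ≈ 66500 km².

66500 km²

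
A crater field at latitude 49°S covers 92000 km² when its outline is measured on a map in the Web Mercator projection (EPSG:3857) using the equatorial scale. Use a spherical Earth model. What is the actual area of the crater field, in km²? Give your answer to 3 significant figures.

39600 km²

The Mercator projection is conformal; its linear scale factor is the same in every direction and equals sec φ = 1/cos φ.
Areal scale = k² = sec²φ = 1/cos²(49°) = 1/0.6561² = 2.323.
True area = apparent / (areal scale) = 92000 / 2.323 ≈ 39600 km².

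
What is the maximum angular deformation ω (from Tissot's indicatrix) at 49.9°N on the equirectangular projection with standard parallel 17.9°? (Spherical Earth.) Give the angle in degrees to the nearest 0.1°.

The equidistant cylindrical projection with φ₀ = 17.9° has h = 1 (meridians true) and k = cos φ₀ / cos φ along parallels.
At 49.9°: h = 1.000, k = 1.477; principal scales a = 1.477, b = 1.000.
sin(ω/2) = (a − b)/(a + b) = 0.4773/2.477 = 0.1927, so ω = 2 arcsin(0.1927) ≈ 22.2°.

22.2°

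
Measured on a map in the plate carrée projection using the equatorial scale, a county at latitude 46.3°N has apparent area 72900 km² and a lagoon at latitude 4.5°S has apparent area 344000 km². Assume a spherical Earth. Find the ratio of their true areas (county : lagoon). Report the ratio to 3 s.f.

0.147

On the plate carrée, areal scale = h·k = 1 × sec φ, so true area = apparent × cos φ.
True area of county: 72900 × cos(46.3°) = 72900 × 0.6909 = 50370 km².
True area of lagoon: 344000 × cos(4.5°) = 344000 × 0.9969 = 342900 km².
Ratio = 50370 / 342900 ≈ 0.147.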